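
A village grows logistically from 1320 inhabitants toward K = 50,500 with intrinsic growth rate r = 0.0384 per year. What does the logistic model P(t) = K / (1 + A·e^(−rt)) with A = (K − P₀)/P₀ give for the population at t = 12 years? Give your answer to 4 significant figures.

A = (50500 − 1320)/1320 = 37.25758
P(12) = 50500 / (1 + 37.25758·e^(−0.0384·12)) = 50500 / (1 + 37.25758·0.630779)
= 50500 / 24.50129 ≈ 2061.12

≈ 2,061 inhabitants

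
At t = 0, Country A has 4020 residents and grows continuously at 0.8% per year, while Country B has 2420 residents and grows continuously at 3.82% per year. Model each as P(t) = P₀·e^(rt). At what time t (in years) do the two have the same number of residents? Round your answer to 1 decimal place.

4020·e^(0.008t) = 2420·e^(0.0382t)
4020/2420 = e^((0.0382 − 0.008)t) → ln(1.66116) = 0.0302·t
t = 0.50751 / 0.0302

t ≈ 16.8 years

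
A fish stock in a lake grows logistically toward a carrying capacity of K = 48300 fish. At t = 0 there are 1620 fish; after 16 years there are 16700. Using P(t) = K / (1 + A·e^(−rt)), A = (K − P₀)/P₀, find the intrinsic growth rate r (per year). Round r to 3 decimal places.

A = (48300 − 1620)/1620 = 28.81481
16700 = 48300/(1 + 28.81481·e^(−r·16)) → e^(−16r) = (2.89222 − 1)/28.81481 = 0.065668
r = −ln(0.065668)/16 = 2.72314/16

r ≈ 0.170 per year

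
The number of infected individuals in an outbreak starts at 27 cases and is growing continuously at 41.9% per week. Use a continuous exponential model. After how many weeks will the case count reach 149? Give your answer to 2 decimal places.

t ≈ 4.08 weeks

149 = 27 · e^(0.419·t)
t = ln(149/27) / 0.419 = ln(5.51852) / 0.419 = 1.70811 / 0.419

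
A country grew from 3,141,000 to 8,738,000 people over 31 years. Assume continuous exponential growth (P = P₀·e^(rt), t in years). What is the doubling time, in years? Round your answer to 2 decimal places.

doubling time ≈ 21.00 years

r = ln(8738000/3141000) / 31 = ln(2.78192) / 31 ≈ 0.033005 per year
doubling time = ln 2 / |r| = 0.69315 / 0.033005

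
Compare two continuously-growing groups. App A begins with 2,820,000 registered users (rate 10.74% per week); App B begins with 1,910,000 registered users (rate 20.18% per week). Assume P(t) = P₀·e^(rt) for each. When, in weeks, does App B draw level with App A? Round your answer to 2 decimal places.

t ≈ 4.13 weeks

2820000·e^(0.1074t) = 1910000·e^(0.2018t)
2820000/1910000 = e^((0.2018 − 0.1074)t) → ln(1.47644) = 0.0944·t
t = 0.38963 / 0.0944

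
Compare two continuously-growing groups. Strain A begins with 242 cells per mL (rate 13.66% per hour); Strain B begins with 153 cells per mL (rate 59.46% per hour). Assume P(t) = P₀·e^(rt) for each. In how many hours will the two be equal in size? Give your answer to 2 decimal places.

t ≈ 1.00 hours

242·e^(0.1366t) = 153·e^(0.5946t)
242/153 = e^((0.5946 − 0.1366)t) → ln(1.5817) = 0.458·t
t = 0.4585 / 0.458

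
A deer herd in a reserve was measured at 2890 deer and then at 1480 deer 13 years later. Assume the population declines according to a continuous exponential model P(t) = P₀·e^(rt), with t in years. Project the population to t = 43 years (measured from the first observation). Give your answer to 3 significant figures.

≈ 316 deer

r = ln(1480/2890) / 13 ≈ -0.051478 per year
P(43) = 2890 · e^(-0.051478·43) = 2890 · 0.10931 ≈ 315.91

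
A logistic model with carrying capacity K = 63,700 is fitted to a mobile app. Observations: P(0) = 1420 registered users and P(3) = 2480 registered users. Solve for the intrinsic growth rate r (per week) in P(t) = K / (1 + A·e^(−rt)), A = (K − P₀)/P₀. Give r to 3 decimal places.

r ≈ 0.192 per week

A = (63700 − 1420)/1420 = 43.85915
2480 = 63700/(1 + 43.85915·e^(−r·3)) → e^(−3r) = (25.68548 − 1)/43.85915 = 0.562835
r = −ln(0.562835)/3 = 0.57477/3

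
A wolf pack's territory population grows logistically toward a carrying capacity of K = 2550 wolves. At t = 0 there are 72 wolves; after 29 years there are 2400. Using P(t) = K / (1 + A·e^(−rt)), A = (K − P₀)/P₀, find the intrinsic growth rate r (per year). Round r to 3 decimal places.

A = (2550 − 72)/72 = 34.41667
2400 = 2550/(1 + 34.41667·e^(−r·29)) → e^(−29r) = (1.0625 − 1)/34.41667 = 0.001816
r = −ln(0.001816)/29 = 6.31113/29

r ≈ 0.218 per year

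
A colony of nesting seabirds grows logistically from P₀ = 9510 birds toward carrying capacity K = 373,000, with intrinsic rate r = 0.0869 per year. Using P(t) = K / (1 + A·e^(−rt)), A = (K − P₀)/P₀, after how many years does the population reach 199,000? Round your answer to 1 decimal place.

A = (373000 − 9510)/9510 = 38.22187
199000 = 373000/(1 + 38.22187·e^(−0.0869t)) → 1 + 38.22187·e^(−0.0869t) = 1.87437
e^(−0.0869t) = 0.022876 → t = ln(43.71352)/0.0869 = 3.77766/0.0869

t ≈ 43.5 years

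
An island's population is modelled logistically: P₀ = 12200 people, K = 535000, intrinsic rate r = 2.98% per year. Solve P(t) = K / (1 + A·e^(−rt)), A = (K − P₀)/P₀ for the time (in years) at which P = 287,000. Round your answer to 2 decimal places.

A = (535000 − 12200)/12200 = 42.85246
287000 = 535000/(1 + 42.85246·e^(−0.0298t)) → 1 + 42.85246·e^(−0.0298t) = 1.86411
e^(−0.0298t) = 0.020165 → t = ln(49.59135)/0.0298 = 3.90382/0.0298

t ≈ 131.00 years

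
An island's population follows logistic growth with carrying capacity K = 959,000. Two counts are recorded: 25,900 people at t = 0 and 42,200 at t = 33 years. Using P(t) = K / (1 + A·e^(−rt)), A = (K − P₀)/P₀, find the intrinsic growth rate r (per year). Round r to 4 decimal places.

r ≈ 0.0153 per year

A = (959000 − 25900)/25900 = 36.02703
42200 = 959000/(1 + 36.02703·e^(−r·33)) → e^(−33r) = (22.72512 − 1)/36.02703 = 0.603023
r = −ln(0.603023)/33 = 0.5058/33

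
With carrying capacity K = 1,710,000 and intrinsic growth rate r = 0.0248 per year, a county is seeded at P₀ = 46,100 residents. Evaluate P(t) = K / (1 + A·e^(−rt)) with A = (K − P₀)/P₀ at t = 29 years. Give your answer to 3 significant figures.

A = (1710000 − 46100)/46100 = 36.09328
P(29) = 1710000 / (1 + 36.09328·e^(−0.0248·29)) = 1710000 / (1 + 36.09328·0.487142)
= 1710000 / 18.58254 ≈ 92021.85

≈ 92,000 residents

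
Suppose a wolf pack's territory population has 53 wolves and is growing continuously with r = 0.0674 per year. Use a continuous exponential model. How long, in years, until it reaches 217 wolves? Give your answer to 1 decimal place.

t ≈ 20.9 years

217 = 53 · e^(0.0674·t)
t = ln(217/53) / 0.0674 = ln(4.09434) / 0.0674 = 1.40961 / 0.0674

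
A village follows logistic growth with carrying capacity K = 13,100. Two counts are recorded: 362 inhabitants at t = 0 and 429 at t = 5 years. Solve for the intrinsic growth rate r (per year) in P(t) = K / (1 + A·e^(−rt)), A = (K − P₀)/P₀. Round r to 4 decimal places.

r ≈ 0.0350 per year

A = (13100 − 362)/362 = 35.18785
429 = 13100/(1 + 35.18785·e^(−r·5)) → e^(−5r) = (30.53613 − 1)/35.18785 = 0.839384
r = −ln(0.839384)/5 = 0.17509/5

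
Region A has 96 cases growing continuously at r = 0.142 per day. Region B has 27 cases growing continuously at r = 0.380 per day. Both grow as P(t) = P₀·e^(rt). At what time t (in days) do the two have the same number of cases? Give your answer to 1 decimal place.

t ≈ 5.3 days

96·e^(0.142t) = 27·e^(0.38t)
96/27 = e^((0.38 − 0.142)t) → ln(3.55556) = 0.238·t
t = 1.26851 / 0.238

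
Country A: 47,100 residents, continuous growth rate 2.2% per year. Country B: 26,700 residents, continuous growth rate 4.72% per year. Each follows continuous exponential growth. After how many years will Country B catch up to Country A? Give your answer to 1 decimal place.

47100·e^(0.022t) = 26700·e^(0.0472t)
47100/26700 = e^((0.0472 − 0.022)t) → ln(1.76404) = 0.0252·t
t = 0.56761 / 0.0252

t ≈ 22.5 years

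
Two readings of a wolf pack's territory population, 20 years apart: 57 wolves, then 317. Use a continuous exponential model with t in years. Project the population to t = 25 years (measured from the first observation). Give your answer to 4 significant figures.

r = ln(317/57) / 20 ≈ 0.085793 per year
P(25) = 57 · e^(0.085793·25) = 57 · 8.54045 ≈ 486.81

≈ 486.8 wolves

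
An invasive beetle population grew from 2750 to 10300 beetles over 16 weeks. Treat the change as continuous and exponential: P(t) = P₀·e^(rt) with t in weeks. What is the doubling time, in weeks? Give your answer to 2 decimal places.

r = ln(10300/2750) / 16 = ln(3.74545) / 16 ≈ 0.082534 per week
doubling time = ln 2 / |r| = 0.69315 / 0.082534

doubling time ≈ 8.40 weeks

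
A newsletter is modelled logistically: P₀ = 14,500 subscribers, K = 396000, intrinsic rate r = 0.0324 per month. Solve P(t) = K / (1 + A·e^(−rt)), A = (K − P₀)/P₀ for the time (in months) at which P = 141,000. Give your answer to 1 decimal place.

t ≈ 82.6 months

A = (396000 − 14500)/14500 = 26.31034
141000 = 396000/(1 + 26.31034·e^(−0.0324t)) → 1 + 26.31034·e^(−0.0324t) = 2.80851
e^(−0.0324t) = 0.068738 → t = ln(14.54807)/0.0324 = 2.67746/0.0324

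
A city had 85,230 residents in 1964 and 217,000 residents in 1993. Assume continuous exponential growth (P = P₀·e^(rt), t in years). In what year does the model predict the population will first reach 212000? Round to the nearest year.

r = ln(217000/85230) / 29 = 0.93454/29 ≈ 0.032226 per year
t = ln(212000/85230) / r = 0.91123/0.032226 ≈ 28.28 years after 1964

year 1992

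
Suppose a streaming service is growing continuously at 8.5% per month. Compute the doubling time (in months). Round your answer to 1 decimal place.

doubling time ≈ 8.2 months

doubling time = ln(2) / |r| = 0.69315 / 0.085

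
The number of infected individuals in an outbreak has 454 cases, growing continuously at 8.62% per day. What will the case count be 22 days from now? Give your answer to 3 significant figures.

P(22) = 454 · e^(0.0862·22) = 454 · e^(1.8964)
= 454 · 6.66187 ≈ 3024.49

≈ 3,020 cases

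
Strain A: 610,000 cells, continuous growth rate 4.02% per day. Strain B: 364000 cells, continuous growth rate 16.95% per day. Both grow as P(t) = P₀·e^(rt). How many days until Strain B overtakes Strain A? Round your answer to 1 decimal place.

610000·e^(0.0402t) = 364000·e^(0.1695t)
610000/364000 = e^((0.1695 − 0.0402)t) → ln(1.67582) = 0.1293·t
t = 0.51631 / 0.1293

t ≈ 4.0 days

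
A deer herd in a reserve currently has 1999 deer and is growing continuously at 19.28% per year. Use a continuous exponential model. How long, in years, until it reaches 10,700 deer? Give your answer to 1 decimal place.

10700 = 1999 · e^(0.1928·t)
t = ln(10700/1999) / 0.1928 = ln(5.35268) / 0.1928 = 1.6776 / 0.1928

t ≈ 8.7 years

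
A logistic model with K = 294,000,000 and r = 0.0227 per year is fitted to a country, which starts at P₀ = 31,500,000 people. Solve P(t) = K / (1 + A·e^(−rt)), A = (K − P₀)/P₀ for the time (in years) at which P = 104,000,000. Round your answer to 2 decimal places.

t ≈ 66.86 years

A = (294000000 − 31500000)/31500000 = 8.33333
104000000 = 294000000/(1 + 8.33333·e^(−0.0227t)) → 1 + 8.33333·e^(−0.0227t) = 2.82692
e^(−0.0227t) = 0.219231 → t = ln(4.5614)/0.0227 = 1.51763/0.0227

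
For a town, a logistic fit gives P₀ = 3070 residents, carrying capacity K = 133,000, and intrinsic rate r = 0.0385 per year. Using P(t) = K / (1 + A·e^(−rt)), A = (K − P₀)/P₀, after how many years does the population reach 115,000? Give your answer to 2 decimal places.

t ≈ 145.45 years

A = (133000 − 3070)/3070 = 42.32248
115000 = 133000/(1 + 42.32248·e^(−0.0385t)) → 1 + 42.32248·e^(−0.0385t) = 1.15652
e^(−0.0385t) = 0.003698 → t = ln(270.39359)/0.0385 = 5.59988/0.0385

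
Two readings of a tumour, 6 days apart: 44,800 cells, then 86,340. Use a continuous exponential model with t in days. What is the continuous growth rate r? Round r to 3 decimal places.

r ≈ 0.109 per day

86340 = 44800 · e^(r·6)
e^(6r) = 86340/44800 = 1.92723
r = ln(1.92723) / 6 = 0.65608 / 6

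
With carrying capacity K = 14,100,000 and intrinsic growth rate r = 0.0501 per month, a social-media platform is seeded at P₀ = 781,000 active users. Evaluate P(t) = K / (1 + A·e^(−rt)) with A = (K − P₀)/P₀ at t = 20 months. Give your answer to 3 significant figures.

A = (14100000 − 781000)/781000 = 17.05378
P(20) = 14100000 / (1 + 17.05378·e^(−0.0501·20)) = 14100000 / (1 + 17.05378·0.367144)
= 14100000 / 7.2612 ≈ 1941828.04

≈ 1,940,000 active users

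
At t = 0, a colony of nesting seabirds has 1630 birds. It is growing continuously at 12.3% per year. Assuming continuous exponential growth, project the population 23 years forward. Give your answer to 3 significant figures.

P(23) = 1630 · e^(0.123·23) = 1630 · e^(2.829)
= 1630 · 16.92852 ≈ 27593.49

≈ 27,600 birds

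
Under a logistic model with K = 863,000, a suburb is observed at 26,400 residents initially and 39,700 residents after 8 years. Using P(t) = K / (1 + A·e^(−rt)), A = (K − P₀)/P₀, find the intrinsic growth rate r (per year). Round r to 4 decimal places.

r ≈ 0.0530 per year

A = (863000 − 26400)/26400 = 31.68939
39700 = 863000/(1 + 31.68939·e^(−r·8)) → e^(−8r) = (21.73804 − 1)/31.68939 = 0.654416
r = −ln(0.654416)/8 = 0.42401/8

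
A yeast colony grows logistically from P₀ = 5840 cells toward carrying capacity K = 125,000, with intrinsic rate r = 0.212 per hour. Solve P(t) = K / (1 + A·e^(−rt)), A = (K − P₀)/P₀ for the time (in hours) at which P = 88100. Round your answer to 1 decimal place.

A = (125000 − 5840)/5840 = 20.40411
88100 = 125000/(1 + 20.40411·e^(−0.212t)) → 1 + 20.40411·e^(−0.212t) = 1.41884
e^(−0.212t) = 0.020527 → t = ln(48.7155)/0.212 = 3.886/0.212

t ≈ 18.3 hours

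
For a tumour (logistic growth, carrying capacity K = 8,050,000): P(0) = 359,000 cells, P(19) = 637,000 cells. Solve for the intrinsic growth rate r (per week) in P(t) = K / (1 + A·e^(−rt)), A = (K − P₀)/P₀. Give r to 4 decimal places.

r ≈ 0.0321 per week

A = (8050000 − 359000)/359000 = 21.4234
637000 = 8050000/(1 + 21.4234·e^(−r·19)) → e^(−19r) = (12.63736 − 1)/21.4234 = 0.543208
r = −ln(0.543208)/19 = 0.61026/19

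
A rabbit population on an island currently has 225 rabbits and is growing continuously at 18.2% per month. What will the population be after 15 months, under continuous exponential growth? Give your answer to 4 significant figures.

P(15) = 225 · e^(0.182·15) = 225 · e^(2.73)
= 225 · 15.33289 ≈ 3449.9

≈ 3,450 rabbits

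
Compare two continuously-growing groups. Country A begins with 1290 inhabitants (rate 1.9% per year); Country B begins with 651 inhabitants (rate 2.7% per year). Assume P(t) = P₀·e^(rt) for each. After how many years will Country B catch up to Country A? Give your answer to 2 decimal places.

t ≈ 85.49 years

1290·e^(0.019t) = 651·e^(0.027t)
1290/651 = e^((0.027 − 0.019)t) → ln(1.98157) = 0.008·t
t = 0.68389 / 0.008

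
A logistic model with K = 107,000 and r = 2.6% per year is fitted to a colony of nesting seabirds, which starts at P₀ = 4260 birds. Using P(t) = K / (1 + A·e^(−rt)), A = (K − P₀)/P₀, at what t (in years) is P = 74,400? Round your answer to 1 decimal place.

A = (107000 − 4260)/4260 = 24.11737
74400 = 107000/(1 + 24.11737·e^(−0.026t)) → 1 + 24.11737·e^(−0.026t) = 1.43817
e^(−0.026t) = 0.018168 → t = ln(55.04087)/0.026 = 4.00808/0.026

t ≈ 154.2 years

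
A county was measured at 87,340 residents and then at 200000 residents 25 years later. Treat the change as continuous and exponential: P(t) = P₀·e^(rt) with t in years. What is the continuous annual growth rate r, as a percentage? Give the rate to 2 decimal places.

200000 = 87340 · e^(r·25)
e^(25r) = 200000/87340 = 2.2899
r = ln(2.2899) / 25 = 0.82851 / 25

r ≈ 3.31% per year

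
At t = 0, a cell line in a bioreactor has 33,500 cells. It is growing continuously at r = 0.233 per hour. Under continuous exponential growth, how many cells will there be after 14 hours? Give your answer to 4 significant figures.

≈ 874,400 cells

P(14) = 33500 · e^(0.233·14) = 33500 · e^(3.262)
= 33500 · 26.10169 ≈ 874406.56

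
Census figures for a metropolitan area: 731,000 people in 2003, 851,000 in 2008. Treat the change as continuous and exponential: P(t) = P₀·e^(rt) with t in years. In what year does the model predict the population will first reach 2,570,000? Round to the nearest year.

year 2044

r = ln(851000/731000) / 5 = 0.152/5 ≈ 0.0304 per year
t = ln(2570000/731000) / r = 1.25725/0.0304 ≈ 41.36 years after 2003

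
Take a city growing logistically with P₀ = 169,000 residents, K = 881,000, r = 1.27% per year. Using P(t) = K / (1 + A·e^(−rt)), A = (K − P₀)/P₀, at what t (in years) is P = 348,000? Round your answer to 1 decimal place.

t ≈ 79.7 years

A = (881000 − 169000)/169000 = 4.21302
348000 = 881000/(1 + 4.21302·e^(−0.0127t)) → 1 + 4.21302·e^(−0.0127t) = 2.53161
e^(−0.0127t) = 0.363542 → t = ln(2.75071)/0.0127 = 1.01186/0.0127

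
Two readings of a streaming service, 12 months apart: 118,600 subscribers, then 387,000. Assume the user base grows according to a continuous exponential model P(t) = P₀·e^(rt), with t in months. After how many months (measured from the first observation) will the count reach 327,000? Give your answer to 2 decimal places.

r = ln(387000/118600) / 12 ≈ 0.098556 per month
t = ln(327000/118600) / r = 1.0142 / 0.098556 ≈ 10.291

t ≈ 10.29 months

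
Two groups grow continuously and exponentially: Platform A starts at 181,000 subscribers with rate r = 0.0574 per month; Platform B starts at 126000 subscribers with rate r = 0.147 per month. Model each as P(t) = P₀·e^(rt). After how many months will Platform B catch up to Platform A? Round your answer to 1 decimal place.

181000·e^(0.0574t) = 126000·e^(0.147t)
181000/126000 = e^((0.147 − 0.0574)t) → ln(1.43651) = 0.0896·t
t = 0.36222 / 0.0896

t ≈ 4.0 months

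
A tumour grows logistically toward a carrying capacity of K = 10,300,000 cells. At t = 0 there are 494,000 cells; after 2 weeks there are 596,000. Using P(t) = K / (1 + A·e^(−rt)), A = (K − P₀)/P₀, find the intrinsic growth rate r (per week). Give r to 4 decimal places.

A = (10300000 − 494000)/494000 = 19.8502
596000 = 10300000/(1 + 19.8502·e^(−r·2)) → e^(−2r) = (17.28188 − 1)/19.8502 = 0.820237
r = −ln(0.820237)/2 = 0.19816/2

r ≈ 0.0991 per week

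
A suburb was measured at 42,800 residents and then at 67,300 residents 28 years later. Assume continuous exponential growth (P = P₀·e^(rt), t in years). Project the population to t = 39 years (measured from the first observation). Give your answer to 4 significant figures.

≈ 80,400 residents

r = ln(67300/42800) / 28 ≈ 0.016165 per year
P(39) = 42800 · e^(0.016165·39) = 42800 · 1.87843 ≈ 80396.94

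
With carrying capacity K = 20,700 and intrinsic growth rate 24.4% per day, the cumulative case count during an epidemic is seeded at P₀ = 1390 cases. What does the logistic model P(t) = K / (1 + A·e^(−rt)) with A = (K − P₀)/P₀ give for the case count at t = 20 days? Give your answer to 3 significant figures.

≈ 18,700 cases

A = (20700 − 1390)/1390 = 13.89209
P(20) = 20700 / (1 + 13.89209·e^(−0.244·20)) = 20700 / (1 + 13.89209·0.007597)
= 20700 / 1.10554 ≈ 18723.91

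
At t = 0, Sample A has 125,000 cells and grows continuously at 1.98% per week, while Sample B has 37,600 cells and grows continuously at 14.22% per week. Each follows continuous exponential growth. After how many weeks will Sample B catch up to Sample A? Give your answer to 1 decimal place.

125000·e^(0.0198t) = 37600·e^(0.1422t)
125000/37600 = e^((0.1422 − 0.0198)t) → ln(3.32447) = 0.1224·t
t = 1.20131 / 0.1224

t ≈ 9.8 weeks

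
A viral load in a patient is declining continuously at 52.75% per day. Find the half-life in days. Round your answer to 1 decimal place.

half-life ≈ 1.3 days

half-life = ln(2) / |r| = 0.69315 / 0.5275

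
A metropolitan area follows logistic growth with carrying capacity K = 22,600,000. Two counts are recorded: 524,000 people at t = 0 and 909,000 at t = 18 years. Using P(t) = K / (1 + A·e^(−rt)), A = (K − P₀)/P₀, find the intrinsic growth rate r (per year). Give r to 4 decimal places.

r ≈ 0.0316 per year

A = (22600000 − 524000)/524000 = 42.12977
909000 = 22600000/(1 + 42.12977·e^(−r·18)) → e^(−18r) = (24.86249 − 1)/42.12977 = 0.566404
r = −ln(0.566404)/18 = 0.56845/18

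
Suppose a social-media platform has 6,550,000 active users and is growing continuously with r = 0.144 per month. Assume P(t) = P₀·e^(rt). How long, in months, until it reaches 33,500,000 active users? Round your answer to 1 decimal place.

33500000 = 6550000 · e^(0.144·t)
t = ln(33500000/6550000) / 0.144 = ln(5.1145) / 0.144 = 1.63208 / 0.144

t ≈ 11.3 months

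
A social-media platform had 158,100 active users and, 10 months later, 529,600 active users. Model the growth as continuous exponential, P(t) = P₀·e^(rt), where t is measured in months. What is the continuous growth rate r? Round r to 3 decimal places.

529600 = 158100 · e^(r·10)
e^(10r) = 529600/158100 = 3.34978
r = ln(3.34978) / 10 = 1.20889 / 10

r ≈ 0.121 per month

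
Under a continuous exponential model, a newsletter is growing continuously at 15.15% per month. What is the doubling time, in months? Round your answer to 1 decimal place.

doubling time = ln(2) / |r| = 0.69315 / 0.1515

doubling time ≈ 4.6 months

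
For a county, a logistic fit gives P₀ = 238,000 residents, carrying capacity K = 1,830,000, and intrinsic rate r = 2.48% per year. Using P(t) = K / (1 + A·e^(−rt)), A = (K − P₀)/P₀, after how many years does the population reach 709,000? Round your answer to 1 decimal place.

A = (1830000 − 238000)/238000 = 6.68908
709000 = 1830000/(1 + 6.68908·e^(−0.0248t)) → 1 + 6.68908·e^(−0.0248t) = 2.5811
e^(−0.0248t) = 0.23637 → t = ln(4.23065)/0.0248 = 1.44235/0.0248

t ≈ 58.2 years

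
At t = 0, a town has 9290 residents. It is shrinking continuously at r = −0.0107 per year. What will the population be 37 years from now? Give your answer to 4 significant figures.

≈ 6,253 residents

P(37) = 9290 · e^(-0.0107·37) = 9290 · e^(-0.3959)
= 9290 · 0.67307 ≈ 6252.86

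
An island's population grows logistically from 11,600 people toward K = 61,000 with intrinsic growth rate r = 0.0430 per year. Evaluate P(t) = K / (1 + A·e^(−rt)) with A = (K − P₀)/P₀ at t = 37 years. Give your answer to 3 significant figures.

≈ 32,700 people

A = (61000 − 11600)/11600 = 4.25862
P(37) = 61000 / (1 + 4.25862·e^(−0.043·37)) = 61000 / (1 + 4.25862·0.203722)
= 61000 / 1.86757 ≈ 32662.7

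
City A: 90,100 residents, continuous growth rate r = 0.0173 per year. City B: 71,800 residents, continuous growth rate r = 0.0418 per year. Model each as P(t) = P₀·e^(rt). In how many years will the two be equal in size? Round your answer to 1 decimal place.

90100·e^(0.0173t) = 71800·e^(0.0418t)
90100/71800 = e^((0.0418 − 0.0173)t) → ln(1.25487) = 0.0245·t
t = 0.22704 / 0.0245

t ≈ 9.3 years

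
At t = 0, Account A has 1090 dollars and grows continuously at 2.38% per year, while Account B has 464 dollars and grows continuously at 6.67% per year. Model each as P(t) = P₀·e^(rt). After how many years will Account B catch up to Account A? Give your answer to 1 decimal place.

t ≈ 19.9 years

1090·e^(0.0238t) = 464·e^(0.0667t)
1090/464 = e^((0.0667 − 0.0238)t) → ln(2.34914) = 0.0429·t
t = 0.85405 / 0.0429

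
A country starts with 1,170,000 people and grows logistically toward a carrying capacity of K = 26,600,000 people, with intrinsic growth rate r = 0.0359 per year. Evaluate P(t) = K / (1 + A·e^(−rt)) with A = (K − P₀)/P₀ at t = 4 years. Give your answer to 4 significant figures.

≈ 1,342,000 people

A = (26600000 − 1170000)/1170000 = 21.73504
P(4) = 26600000 / (1 + 21.73504·e^(−0.0359·4)) = 26600000 / (1 + 21.73504·0.866234)
= 26600000 / 19.82764 ≈ 1341561.8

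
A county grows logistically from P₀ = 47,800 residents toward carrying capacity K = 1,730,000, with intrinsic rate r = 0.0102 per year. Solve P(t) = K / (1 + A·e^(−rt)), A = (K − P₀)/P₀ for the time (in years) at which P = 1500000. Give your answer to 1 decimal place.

t ≈ 532.9 years

A = (1730000 − 47800)/47800 = 35.19247
1500000 = 1730000/(1 + 35.19247·e^(−0.0102t)) → 1 + 35.19247·e^(−0.0102t) = 1.15333
e^(−0.0102t) = 0.004357 → t = ln(229.5161)/0.0102 = 5.43597/0.0102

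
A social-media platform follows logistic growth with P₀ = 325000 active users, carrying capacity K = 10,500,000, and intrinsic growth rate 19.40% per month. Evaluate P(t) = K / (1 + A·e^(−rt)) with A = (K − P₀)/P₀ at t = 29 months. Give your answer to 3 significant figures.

A = (10500000 − 325000)/325000 = 31.30769
P(29) = 10500000 / (1 + 31.30769·e^(−0.194·29)) = 10500000 / (1 + 31.30769·0.003603)
= 10500000 / 1.1128 ≈ 9435655.15

≈ 9,440,000 active users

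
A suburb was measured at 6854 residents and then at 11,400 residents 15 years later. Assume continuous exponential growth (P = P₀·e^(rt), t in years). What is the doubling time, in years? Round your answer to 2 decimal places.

r = ln(11400/6854) / 15 = ln(1.66326) / 15 ≈ 0.033919 per year
doubling time = ln 2 / |r| = 0.69315 / 0.033919

doubling time ≈ 20.44 years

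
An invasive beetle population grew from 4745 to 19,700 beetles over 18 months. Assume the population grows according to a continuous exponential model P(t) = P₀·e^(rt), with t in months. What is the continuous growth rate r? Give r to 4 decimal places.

19700 = 4745 · e^(r·18)
e^(18r) = 19700/4745 = 4.15174
r = ln(4.15174) / 18 = 1.42353 / 18

r ≈ 0.0791 per month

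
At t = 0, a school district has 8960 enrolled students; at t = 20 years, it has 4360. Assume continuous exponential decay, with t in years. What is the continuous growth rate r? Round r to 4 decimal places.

4360 = 8960 · e^(r·20)
e^(20r) = 4360/8960 = 0.48661
r = ln(0.48661) / 20 = -0.7203 / 20

r ≈ -0.0360 per year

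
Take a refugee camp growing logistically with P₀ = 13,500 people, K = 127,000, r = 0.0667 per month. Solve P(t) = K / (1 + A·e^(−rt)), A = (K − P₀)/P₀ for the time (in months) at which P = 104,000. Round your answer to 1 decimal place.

t ≈ 54.5 months

A = (127000 − 13500)/13500 = 8.40741
104000 = 127000/(1 + 8.40741·e^(−0.0667t)) → 1 + 8.40741·e^(−0.0667t) = 1.22115
e^(−0.0667t) = 0.026305 → t = ln(38.0161)/0.0667 = 3.63801/0.0667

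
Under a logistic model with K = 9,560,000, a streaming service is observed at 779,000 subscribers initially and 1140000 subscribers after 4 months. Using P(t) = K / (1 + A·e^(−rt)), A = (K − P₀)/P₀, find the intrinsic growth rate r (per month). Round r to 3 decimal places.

r ≈ 0.106 per month

A = (9560000 − 779000)/779000 = 11.27214
1140000 = 9560000/(1 + 11.27214·e^(−r·4)) → e^(−4r) = (8.38596 − 1)/11.27214 = 0.65524
r = −ln(0.65524)/4 = 0.42275/4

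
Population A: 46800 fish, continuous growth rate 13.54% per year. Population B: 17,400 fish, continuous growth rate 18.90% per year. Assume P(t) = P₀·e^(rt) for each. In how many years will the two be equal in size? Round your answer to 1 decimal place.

t ≈ 18.5 years

46800·e^(0.1354t) = 17400·e^(0.189t)
46800/17400 = e^((0.189 − 0.1354)t) → ln(2.68966) = 0.0536·t
t = 0.98941 / 0.0536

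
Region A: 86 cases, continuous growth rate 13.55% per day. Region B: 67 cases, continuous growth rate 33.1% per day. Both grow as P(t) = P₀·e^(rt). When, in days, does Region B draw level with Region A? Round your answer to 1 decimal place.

86·e^(0.1355t) = 67·e^(0.331t)
86/67 = e^((0.331 − 0.1355)t) → ln(1.28358) = 0.1955·t
t = 0.24965 / 0.1955

t ≈ 1.3 days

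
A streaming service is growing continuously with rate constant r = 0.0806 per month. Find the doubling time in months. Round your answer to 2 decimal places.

doubling time = ln(2) / |r| = 0.69315 / 0.0806

doubling time ≈ 8.60 months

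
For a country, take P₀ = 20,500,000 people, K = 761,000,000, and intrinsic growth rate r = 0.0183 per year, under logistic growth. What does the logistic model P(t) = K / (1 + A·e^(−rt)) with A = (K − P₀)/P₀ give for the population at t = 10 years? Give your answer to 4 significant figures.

≈ 24,480,000 people

A = (761000000 − 20500000)/20500000 = 36.12195
P(10) = 761000000 / (1 + 36.12195·e^(−0.0183·10)) = 761000000 / (1 + 36.12195·0.832768)
= 761000000 / 31.08121 ≈ 24484245.72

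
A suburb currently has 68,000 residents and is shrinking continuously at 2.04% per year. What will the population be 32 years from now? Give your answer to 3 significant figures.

P(32) = 68000 · e^(-0.0204·32) = 68000 · e^(-0.6528)
= 68000 · 0.52059 ≈ 35399.85

≈ 35,400 residents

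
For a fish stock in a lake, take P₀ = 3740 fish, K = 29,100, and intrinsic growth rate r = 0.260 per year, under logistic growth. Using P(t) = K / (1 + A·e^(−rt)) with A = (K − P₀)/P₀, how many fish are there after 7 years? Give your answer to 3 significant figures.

≈ 13,900 fish

A = (29100 − 3740)/3740 = 6.78075
P(7) = 29100 / (1 + 6.78075·e^(−0.26·7)) = 29100 / (1 + 6.78075·0.162026)
= 29100 / 2.09866 ≈ 13866.02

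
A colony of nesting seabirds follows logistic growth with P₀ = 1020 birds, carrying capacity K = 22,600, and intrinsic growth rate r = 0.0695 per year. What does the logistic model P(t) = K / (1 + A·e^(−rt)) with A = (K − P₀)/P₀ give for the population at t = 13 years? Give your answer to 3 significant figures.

A = (22600 − 1020)/1020 = 21.15686
P(13) = 22600 / (1 + 21.15686·e^(−0.0695·13)) = 22600 / (1 + 21.15686·0.405149)
= 22600 / 9.57169 ≈ 2361.13

≈ 2,360 birds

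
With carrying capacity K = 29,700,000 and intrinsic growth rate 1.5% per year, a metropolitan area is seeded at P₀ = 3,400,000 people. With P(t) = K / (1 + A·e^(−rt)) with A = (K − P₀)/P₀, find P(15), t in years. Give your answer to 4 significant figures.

≈ 4,138,000 people

A = (29700000 − 3400000)/3400000 = 7.73529
P(15) = 29700000 / (1 + 7.73529·e^(−0.015·15)) = 29700000 / (1 + 7.73529·0.798516)
= 29700000 / 7.17676 ≈ 4138358.96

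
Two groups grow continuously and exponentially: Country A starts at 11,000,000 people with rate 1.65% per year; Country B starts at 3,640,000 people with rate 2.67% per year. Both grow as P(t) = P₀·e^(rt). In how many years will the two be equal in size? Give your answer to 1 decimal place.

11000000·e^(0.0165t) = 3640000·e^(0.0267t)
11000000/3640000 = e^((0.0267 − 0.0165)t) → ln(3.02198) = 0.0102·t
t = 1.10591 / 0.0102

t ≈ 108.4 years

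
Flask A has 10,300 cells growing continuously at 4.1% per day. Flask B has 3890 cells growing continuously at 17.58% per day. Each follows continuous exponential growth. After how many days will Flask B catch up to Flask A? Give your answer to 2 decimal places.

10300·e^(0.041t) = 3890·e^(0.1758t)
10300/3890 = e^((0.1758 − 0.041)t) → ln(2.64781) = 0.1348·t
t = 0.97373 / 0.1348

t ≈ 7.22 days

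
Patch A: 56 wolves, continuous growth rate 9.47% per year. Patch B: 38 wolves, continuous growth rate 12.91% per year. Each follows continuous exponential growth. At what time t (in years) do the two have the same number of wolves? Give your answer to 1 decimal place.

t ≈ 11.3 years

56·e^(0.0947t) = 38·e^(0.1291t)
56/38 = e^((0.1291 − 0.0947)t) → ln(1.47368) = 0.0344·t
t = 0.38777 / 0.0344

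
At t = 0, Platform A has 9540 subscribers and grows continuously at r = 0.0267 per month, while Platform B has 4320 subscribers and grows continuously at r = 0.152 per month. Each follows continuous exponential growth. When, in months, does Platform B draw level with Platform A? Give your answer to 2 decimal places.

t ≈ 6.32 months

9540·e^(0.0267t) = 4320·e^(0.152t)
9540/4320 = e^((0.152 − 0.0267)t) → ln(2.20833) = 0.1253·t
t = 0.79224 / 0.1253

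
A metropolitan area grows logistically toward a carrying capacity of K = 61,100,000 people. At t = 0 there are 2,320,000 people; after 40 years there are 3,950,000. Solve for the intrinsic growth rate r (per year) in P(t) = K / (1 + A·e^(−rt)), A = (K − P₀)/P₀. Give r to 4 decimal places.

r ≈ 0.0140 per year

A = (61100000 − 2320000)/2320000 = 25.33621
3950000 = 61100000/(1 + 25.33621·e^(−r·40)) → e^(−40r) = (15.46835 − 1)/25.33621 = 0.571054
r = −ln(0.571054)/40 = 0.56027/40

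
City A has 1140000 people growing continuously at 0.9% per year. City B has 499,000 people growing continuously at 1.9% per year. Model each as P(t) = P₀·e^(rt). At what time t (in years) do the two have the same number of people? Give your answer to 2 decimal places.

t ≈ 82.62 years

1140000·e^(0.009t) = 499000·e^(0.019t)
1140000/499000 = e^((0.019 − 0.009)t) → ln(2.28457) = 0.01·t
t = 0.82618 / 0.01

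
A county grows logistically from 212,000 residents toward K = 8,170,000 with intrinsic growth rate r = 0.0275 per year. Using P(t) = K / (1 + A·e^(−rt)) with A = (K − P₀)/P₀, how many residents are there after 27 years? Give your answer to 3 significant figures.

≈ 433,000 residents

A = (8170000 − 212000)/212000 = 37.53774
P(27) = 8170000 / (1 + 37.53774·e^(−0.0275·27)) = 8170000 / (1 + 37.53774·0.475923)
= 8170000 / 18.86506 ≈ 433075.8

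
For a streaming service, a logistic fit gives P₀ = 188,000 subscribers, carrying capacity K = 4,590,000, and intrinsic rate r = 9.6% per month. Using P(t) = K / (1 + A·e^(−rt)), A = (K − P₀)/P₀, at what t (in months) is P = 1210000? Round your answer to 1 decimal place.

A = (4590000 − 188000)/188000 = 23.41489
1210000 = 4590000/(1 + 23.41489·e^(−0.096t)) → 1 + 23.41489·e^(−0.096t) = 3.79339
e^(−0.096t) = 0.1193 → t = ln(8.38225)/0.096 = 2.12612/0.096

t ≈ 22.1 months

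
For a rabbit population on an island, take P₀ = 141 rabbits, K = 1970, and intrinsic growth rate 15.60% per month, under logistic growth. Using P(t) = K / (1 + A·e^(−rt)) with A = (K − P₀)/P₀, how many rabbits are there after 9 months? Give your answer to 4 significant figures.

≈ 470.6 rabbits

A = (1970 − 141)/141 = 12.97163
P(9) = 1970 / (1 + 12.97163·e^(−0.156·9)) = 1970 / (1 + 12.97163·0.245613)
= 1970 / 4.186 ≈ 470.62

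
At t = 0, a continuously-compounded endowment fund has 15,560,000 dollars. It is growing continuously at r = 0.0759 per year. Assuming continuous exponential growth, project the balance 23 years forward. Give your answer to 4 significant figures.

P(23) = 15560000 · e^(0.0759·23) = 15560000 · e^(1.7457)
= 15560000 · 5.72991 ≈ 89157415.31

≈ 89,160,000 dollars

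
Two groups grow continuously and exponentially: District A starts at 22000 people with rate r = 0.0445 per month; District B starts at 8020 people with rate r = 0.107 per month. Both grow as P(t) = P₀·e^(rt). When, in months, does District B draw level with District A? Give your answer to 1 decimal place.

22000·e^(0.0445t) = 8020·e^(0.107t)
22000/8020 = e^((0.107 − 0.0445)t) → ln(2.74314) = 0.0625·t
t = 1.0091 / 0.0625

t ≈ 16.1 months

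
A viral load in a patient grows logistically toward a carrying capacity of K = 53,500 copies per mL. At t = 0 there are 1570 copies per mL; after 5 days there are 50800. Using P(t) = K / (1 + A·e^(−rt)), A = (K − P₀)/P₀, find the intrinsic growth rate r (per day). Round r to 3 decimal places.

A = (53500 − 1570)/1570 = 33.07643
50800 = 53500/(1 + 33.07643·e^(−r·5)) → e^(−5r) = (1.05315 − 1)/33.07643 = 0.001607
r = −ln(0.001607)/5 = 6.43347/5

r ≈ 1.287 per day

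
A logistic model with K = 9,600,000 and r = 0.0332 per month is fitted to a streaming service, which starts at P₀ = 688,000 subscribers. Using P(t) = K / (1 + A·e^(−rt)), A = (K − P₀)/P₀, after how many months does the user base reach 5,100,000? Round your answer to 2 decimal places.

t ≈ 80.92 months

A = (9600000 − 688000)/688000 = 12.95349
5100000 = 9600000/(1 + 12.95349·e^(−0.0332t)) → 1 + 12.95349·e^(−0.0332t) = 1.88235
e^(−0.0332t) = 0.068117 → t = ln(14.68062)/0.0332 = 2.68653/0.0332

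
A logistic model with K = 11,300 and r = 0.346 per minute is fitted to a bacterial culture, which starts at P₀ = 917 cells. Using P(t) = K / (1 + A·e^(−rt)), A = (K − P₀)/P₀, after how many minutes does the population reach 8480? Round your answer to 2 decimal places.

t ≈ 10.20 minutes

A = (11300 − 917)/917 = 11.32279
8480 = 11300/(1 + 11.32279·e^(−0.346t)) → 1 + 11.32279·e^(−0.346t) = 1.33255
e^(−0.346t) = 0.02937 → t = ln(34.04868)/0.346 = 3.52779/0.346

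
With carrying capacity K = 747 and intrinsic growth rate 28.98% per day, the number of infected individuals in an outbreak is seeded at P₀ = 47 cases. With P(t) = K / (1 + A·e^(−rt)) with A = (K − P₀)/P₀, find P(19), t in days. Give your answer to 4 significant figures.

≈ 704.4 cases

A = (747 − 47)/47 = 14.89362
P(19) = 747 / (1 + 14.89362·e^(−0.2898·19)) = 747 / (1 + 14.89362·0.004062)
= 747 / 1.06049 ≈ 704.39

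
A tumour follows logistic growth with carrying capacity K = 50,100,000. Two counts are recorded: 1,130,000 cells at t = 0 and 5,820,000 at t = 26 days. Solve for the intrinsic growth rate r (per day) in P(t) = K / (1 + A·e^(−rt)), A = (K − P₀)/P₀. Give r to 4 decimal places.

A = (50100000 − 1130000)/1130000 = 43.33628
5820000 = 50100000/(1 + 43.33628·e^(−r·26)) → e^(−26r) = (8.60825 − 1)/43.33628 = 0.175563
r = −ln(0.175563)/26 = 1.73976/26

r ≈ 0.0669 per day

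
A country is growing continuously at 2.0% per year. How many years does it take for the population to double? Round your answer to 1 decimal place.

doubling time = ln(2) / |r| = 0.69315 / 0.02

doubling time ≈ 34.7 years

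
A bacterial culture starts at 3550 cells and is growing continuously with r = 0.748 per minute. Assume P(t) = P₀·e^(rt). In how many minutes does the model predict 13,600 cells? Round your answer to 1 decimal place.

13600 = 3550 · e^(0.748·t)
t = ln(13600/3550) / 0.748 = ln(3.83099) / 0.748 = 1.34312 / 0.748

t ≈ 1.8 minutes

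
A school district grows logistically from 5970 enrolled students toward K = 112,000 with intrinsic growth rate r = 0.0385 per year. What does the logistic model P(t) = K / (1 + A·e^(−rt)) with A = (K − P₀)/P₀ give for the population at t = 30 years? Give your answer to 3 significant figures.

A = (112000 − 5970)/5970 = 17.76047
P(30) = 112000 / (1 + 17.76047·e^(−0.0385·30)) = 112000 / (1 + 17.76047·0.315058)
= 112000 / 6.59557 ≈ 16981.1

≈ 17,000 enrolled students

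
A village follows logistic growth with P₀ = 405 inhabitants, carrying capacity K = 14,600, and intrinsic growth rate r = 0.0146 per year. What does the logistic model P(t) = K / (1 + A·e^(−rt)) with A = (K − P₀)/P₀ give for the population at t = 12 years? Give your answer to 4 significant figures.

A = (14600 − 405)/405 = 35.04938
P(12) = 14600 / (1 + 35.04938·e^(−0.0146·12)) = 14600 / (1 + 35.04938·0.839289)
= 14600 / 30.41657 ≈ 480

≈ 480.0 inhabitants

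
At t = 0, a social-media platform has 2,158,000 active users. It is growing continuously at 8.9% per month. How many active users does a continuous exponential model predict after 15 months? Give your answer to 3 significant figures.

P(15) = 2158000 · e^(0.089·15) = 2158000 · e^(1.335)
= 2158000 · 3.8 ≈ 8200391.25

≈ 8,200,000 active users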